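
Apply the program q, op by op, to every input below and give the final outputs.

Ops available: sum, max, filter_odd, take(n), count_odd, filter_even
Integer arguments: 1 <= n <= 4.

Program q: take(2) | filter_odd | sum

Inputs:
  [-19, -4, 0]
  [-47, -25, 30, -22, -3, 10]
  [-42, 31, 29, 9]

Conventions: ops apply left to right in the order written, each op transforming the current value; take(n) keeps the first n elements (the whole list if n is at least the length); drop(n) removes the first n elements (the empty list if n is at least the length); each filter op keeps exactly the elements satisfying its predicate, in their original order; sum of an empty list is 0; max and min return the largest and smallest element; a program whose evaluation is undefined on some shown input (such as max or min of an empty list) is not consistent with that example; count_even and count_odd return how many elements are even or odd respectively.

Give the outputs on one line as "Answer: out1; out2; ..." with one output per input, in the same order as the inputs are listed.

Execution, op by op:
  [-19, -4, 0] -> [-19, -4] -> [-19] -> -19
  [-47, -25, 30, -22, -3, 10] -> [-47, -25] -> [-47, -25] -> -72
  [-42, 31, 29, 9] -> [-42, 31] -> [31] -> 31

-19; -72; 31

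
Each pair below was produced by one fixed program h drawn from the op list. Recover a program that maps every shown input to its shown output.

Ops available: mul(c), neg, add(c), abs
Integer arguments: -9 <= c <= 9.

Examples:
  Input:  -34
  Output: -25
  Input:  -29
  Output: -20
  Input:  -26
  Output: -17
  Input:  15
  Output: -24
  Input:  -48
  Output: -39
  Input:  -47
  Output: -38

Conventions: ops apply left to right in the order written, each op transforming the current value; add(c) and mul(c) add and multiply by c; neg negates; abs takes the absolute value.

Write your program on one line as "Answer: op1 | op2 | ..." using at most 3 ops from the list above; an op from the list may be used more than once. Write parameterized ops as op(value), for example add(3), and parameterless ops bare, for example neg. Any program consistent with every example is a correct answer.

add(9) | abs | neg

Check, running the answer program on each example:
  -34 -> -25 -> 25 -> -25
  -29 -> -20 -> 20 -> -20
  -26 -> -17 -> 17 -> -17
  15 -> 24 -> 24 -> -24
  -48 -> -39 -> 39 -> -39
  -47 -> -38 -> 38 -> -38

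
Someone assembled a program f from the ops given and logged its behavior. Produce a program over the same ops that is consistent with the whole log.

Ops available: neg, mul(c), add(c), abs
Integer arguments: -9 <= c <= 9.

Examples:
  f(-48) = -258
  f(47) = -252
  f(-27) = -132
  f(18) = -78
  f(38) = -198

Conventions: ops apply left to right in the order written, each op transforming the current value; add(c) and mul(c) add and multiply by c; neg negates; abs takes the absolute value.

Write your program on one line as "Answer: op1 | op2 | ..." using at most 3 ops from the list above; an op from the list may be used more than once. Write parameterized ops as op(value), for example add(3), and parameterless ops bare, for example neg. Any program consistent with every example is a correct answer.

abs | add(-5) | mul(-6)

Check, running the answer program on each example:
  -48 -> 48 -> 43 -> -258
  47 -> 47 -> 42 -> -252
  -27 -> 27 -> 22 -> -132
  18 -> 18 -> 13 -> -78
  38 -> 38 -> 33 -> -198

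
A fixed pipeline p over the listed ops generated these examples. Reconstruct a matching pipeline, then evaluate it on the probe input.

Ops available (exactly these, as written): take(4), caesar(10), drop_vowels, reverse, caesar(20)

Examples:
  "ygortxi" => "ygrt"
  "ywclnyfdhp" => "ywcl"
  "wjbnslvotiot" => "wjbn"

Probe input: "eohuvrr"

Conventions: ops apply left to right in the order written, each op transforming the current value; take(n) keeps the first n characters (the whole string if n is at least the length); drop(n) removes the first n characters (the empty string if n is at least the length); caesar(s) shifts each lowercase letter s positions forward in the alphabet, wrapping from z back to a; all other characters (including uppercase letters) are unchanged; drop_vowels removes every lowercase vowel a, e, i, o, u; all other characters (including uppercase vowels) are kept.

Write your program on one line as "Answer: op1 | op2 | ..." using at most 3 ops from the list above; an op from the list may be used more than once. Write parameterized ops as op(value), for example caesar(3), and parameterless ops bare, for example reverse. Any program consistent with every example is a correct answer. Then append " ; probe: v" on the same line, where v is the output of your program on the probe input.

drop_vowels | take(4) ; probe: "hvrr"

Check, running the answer program on each example:
  "ygortxi" -> "ygrtx" -> "ygrt"
  "ywclnyfdhp" -> "ywclnyfdhp" -> "ywcl"
  "wjbnslvotiot" -> "wjbnslvtt" -> "wjbn"
  probe: "eohuvrr" -> "hvrr" -> "hvrr"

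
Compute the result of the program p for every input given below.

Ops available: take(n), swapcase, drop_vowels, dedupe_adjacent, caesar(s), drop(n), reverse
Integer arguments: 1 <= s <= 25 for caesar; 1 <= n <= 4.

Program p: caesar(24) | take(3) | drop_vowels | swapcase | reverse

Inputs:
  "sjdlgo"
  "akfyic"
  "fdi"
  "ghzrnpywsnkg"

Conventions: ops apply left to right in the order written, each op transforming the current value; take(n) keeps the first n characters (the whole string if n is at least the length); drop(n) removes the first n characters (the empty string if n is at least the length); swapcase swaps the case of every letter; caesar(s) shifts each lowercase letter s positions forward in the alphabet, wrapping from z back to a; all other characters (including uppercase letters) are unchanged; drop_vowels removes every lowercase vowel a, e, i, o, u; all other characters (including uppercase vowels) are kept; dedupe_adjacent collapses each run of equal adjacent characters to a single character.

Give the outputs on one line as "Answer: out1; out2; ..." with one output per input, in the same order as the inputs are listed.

"BHQ"; "DY"; "GBD"; "XF"

Execution, op by op:
  "sjdlgo" -> "qhbjem" -> "qhb" -> "qhb" -> "QHB" -> "BHQ"
  "akfyic" -> "yidwga" -> "yid" -> "yd" -> "YD" -> "DY"
  "fdi" -> "dbg" -> "dbg" -> "dbg" -> "DBG" -> "GBD"
  "ghzrnpywsnkg" -> "efxplnwuqlie" -> "efx" -> "fx" -> "FX" -> "XF"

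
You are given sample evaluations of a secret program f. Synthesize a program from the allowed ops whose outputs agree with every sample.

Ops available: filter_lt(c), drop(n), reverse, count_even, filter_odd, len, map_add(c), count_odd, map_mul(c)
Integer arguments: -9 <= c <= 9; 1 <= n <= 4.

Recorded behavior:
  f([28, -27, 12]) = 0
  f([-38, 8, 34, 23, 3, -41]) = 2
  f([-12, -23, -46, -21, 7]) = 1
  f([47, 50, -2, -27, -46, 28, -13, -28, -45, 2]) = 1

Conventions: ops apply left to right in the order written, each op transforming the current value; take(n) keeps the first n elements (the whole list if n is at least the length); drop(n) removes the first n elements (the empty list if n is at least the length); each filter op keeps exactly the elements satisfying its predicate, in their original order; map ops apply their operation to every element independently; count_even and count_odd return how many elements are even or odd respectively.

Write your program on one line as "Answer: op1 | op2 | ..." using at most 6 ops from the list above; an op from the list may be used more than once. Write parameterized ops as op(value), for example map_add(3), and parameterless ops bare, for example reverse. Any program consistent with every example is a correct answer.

map_mul(-7) | filter_lt(-6) | filter_odd | reverse | len

Check, running the answer program on each example:
  [28, -27, 12] -> [-196, 189, -84] -> [-196, -84] -> [] -> [] -> 0
  [-38, 8, 34, 23, 3, -41] -> [266, -56, -238, -161, -21, 287] -> [-56, -238, -161, -21] -> [-161, -21] -> [-21, -161] -> 2
  [-12, -23, -46, -21, 7] -> [84, 161, 322, 147, -49] -> [-49] -> [-49] -> [-49] -> 1
  [47, 50, -2, -27, -46, 28, -13, -28, -45, 2] -> [-329, -350, 14, 189, 322, -196, 91, 196, 315, -14] -> [-329, -350, -196, -14] -> [-329] -> [-329] -> 1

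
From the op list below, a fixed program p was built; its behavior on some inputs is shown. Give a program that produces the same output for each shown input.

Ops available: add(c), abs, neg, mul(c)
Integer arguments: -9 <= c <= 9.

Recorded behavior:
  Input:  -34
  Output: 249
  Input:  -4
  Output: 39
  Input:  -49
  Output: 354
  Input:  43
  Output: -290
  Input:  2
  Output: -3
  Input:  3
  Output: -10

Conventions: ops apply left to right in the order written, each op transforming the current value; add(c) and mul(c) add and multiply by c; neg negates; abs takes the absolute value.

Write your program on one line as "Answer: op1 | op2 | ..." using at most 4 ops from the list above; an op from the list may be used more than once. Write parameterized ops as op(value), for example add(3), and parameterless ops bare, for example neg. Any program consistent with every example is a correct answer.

mul(7) | add(-8) | neg | add(3)

Check, running the answer program on each example:
  -34 -> -238 -> -246 -> 246 -> 249
  -4 -> -28 -> -36 -> 36 -> 39
  -49 -> -343 -> -351 -> 351 -> 354
  43 -> 301 -> 293 -> -293 -> -290
  2 -> 14 -> 6 -> -6 -> -3
  3 -> 21 -> 13 -> -13 -> -10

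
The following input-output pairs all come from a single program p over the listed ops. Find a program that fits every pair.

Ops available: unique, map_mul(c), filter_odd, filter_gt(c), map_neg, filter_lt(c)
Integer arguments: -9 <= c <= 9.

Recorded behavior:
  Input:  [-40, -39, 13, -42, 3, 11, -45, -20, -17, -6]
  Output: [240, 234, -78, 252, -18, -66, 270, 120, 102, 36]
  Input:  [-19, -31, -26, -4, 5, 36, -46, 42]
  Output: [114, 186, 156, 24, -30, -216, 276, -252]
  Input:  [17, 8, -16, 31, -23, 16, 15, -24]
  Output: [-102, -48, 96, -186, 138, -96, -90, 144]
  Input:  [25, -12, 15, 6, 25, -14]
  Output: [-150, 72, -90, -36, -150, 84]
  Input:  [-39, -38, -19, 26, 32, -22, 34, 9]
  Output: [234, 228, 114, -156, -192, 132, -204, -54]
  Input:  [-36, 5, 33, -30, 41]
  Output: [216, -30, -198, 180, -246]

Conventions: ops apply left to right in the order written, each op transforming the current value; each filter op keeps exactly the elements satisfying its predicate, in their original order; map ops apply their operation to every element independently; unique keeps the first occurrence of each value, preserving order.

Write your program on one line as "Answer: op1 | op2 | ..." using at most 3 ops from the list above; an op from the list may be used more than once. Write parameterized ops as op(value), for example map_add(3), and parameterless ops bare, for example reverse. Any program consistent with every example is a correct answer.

map_neg | map_mul(6)

Check, running the answer program on each example:
  [-40, -39, 13, -42, 3, 11, -45, -20, -17, -6] -> [40, 39, -13, 42, -3, -11, 45, 20, 17, 6] -> [240, 234, -78, 252, -18, -66, 270, 120, 102, 36]
  [-19, -31, -26, -4, 5, 36, -46, 42] -> [19, 31, 26, 4, -5, -36, 46, -42] -> [114, 186, 156, 24, -30, -216, 276, -252]
  [17, 8, -16, 31, -23, 16, 15, -24] -> [-17, -8, 16, -31, 23, -16, -15, 24] -> [-102, -48, 96, -186, 138, -96, -90, 144]
  [25, -12, 15, 6, 25, -14] -> [-25, 12, -15, -6, -25, 14] -> [-150, 72, -90, -36, -150, 84]
  [-39, -38, -19, 26, 32, -22, 34, 9] -> [39, 38, 19, -26, -32, 22, -34, -9] -> [234, 228, 114, -156, -192, 132, -204, -54]
  [-36, 5, 33, -30, 41] -> [36, -5, -33, 30, -41] -> [216, -30, -198, 180, -246]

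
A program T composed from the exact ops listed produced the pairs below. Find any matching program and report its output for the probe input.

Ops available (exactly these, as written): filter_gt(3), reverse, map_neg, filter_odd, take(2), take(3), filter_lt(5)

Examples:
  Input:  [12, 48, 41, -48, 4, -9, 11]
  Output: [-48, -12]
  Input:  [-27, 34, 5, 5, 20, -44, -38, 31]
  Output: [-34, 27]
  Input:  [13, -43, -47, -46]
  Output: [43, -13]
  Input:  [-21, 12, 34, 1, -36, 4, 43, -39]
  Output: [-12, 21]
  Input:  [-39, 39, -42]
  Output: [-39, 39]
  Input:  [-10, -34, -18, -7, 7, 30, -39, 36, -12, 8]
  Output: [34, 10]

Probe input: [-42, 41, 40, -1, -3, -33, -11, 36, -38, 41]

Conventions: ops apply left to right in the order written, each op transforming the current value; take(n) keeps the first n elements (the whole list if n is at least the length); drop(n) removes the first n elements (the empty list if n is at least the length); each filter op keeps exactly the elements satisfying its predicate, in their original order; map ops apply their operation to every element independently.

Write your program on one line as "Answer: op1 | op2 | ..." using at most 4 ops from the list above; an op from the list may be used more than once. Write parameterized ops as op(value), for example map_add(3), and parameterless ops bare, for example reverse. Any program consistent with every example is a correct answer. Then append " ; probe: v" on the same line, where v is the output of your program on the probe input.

map_neg | take(2) | reverse ; probe: [-41, 42]

Check, running the answer program on each example:
  [12, 48, 41, -48, 4, -9, 11] -> [-12, -48, -41, 48, -4, 9, -11] -> [-12, -48] -> [-48, -12]
  [-27, 34, 5, 5, 20, -44, -38, 31] -> [27, -34, -5, -5, -20, 44, 38, -31] -> [27, -34] -> [-34, 27]
  [13, -43, -47, -46] -> [-13, 43, 47, 46] -> [-13, 43] -> [43, -13]
  [-21, 12, 34, 1, -36, 4, 43, -39] -> [21, -12, -34, -1, 36, -4, -43, 39] -> [21, -12] -> [-12, 21]
  [-39, 39, -42] -> [39, -39, 42] -> [39, -39] -> [-39, 39]
  [-10, -34, -18, -7, 7, 30, -39, 36, -12, 8] -> [10, 34, 18, 7, -7, -30, 39, -36, 12, -8] -> [10, 34] -> [34, 10]
  probe: [-42, 41, 40, -1, -3, -33, -11, 36, -38, 41] -> [42, -41, -40, 1, 3, 33, 11, -36, 38, -41] -> [42, -41] -> [-41, 42]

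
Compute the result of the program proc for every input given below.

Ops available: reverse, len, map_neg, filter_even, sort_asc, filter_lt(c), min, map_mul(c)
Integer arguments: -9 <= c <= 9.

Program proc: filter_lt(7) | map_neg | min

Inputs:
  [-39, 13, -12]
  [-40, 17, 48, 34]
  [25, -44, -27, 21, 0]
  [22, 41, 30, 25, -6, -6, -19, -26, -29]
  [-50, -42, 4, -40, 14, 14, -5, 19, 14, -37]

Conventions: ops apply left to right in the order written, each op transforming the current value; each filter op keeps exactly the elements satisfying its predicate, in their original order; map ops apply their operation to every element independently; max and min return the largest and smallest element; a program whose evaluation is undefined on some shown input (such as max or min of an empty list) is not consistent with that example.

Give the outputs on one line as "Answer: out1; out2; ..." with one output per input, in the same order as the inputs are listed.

Execution, op by op:
  [-39, 13, -12] -> [-39, -12] -> [39, 12] -> 12
  [-40, 17, 48, 34] -> [-40] -> [40] -> 40
  [25, -44, -27, 21, 0] -> [-44, -27, 0] -> [44, 27, 0] -> 0
  [22, 41, 30, 25, -6, -6, -19, -26, -29] -> [-6, -6, -19, -26, -29] -> [6, 6, 19, 26, 29] -> 6
  [-50, -42, 4, -40, 14, 14, -5, 19, 14, -37] -> [-50, -42, 4, -40, -5, -37] -> [50, 42, -4, 40, 5, 37] -> -4

12; 40; 0; 6; -4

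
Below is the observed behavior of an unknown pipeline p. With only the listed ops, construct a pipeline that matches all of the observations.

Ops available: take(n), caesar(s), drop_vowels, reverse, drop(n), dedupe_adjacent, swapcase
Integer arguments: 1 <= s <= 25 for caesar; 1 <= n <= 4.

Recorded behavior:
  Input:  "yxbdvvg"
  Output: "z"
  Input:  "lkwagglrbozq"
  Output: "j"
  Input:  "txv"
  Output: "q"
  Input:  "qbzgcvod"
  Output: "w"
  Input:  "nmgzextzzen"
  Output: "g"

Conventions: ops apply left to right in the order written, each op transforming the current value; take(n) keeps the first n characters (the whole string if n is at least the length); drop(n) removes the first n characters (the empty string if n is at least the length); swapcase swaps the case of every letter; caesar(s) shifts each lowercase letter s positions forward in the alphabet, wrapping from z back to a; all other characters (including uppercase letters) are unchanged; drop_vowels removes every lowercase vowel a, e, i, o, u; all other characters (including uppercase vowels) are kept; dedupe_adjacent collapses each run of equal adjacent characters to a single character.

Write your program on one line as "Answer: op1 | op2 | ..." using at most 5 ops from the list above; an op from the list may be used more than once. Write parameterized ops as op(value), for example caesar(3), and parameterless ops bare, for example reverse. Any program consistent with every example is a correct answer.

caesar(19) | reverse | drop_vowels | take(1)

Check, running the answer program on each example:
  "yxbdvvg" -> "rquwooz" -> "zoowuqr" -> "zwqr" -> "z"
  "lkwagglrbozq" -> "edptzzekuhsj" -> "jshukezztpde" -> "jshkzztpd" -> "j"
  "txv" -> "mqo" -> "oqm" -> "qm" -> "q"
  "qbzgcvod" -> "juszvohw" -> "whovzsuj" -> "whvzsj" -> "w"
  "nmgzextzzen" -> "gfzsxqmssxg" -> "gxssmqxszfg" -> "gxssmqxszfg" -> "g"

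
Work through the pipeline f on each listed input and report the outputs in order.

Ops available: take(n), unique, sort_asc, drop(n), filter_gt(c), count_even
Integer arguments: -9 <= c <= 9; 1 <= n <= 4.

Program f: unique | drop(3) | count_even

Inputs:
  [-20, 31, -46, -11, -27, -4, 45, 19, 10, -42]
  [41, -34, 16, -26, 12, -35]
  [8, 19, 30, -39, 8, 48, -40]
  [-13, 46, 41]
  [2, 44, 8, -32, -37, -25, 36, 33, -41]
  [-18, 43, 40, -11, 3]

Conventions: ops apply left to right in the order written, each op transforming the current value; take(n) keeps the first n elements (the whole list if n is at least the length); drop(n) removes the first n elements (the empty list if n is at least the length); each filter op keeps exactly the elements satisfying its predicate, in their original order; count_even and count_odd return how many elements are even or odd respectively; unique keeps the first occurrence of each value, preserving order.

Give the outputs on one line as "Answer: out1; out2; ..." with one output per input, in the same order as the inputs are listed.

Execution, op by op:
  [-20, 31, -46, -11, -27, -4, 45, 19, 10, -42] -> [-20, 31, -46, -11, -27, -4, 45, 19, 10, -42] -> [-11, -27, -4, 45, 19, 10, -42] -> 3
  [41, -34, 16, -26, 12, -35] -> [41, -34, 16, -26, 12, -35] -> [-26, 12, -35] -> 2
  [8, 19, 30, -39, 8, 48, -40] -> [8, 19, 30, -39, 48, -40] -> [-39, 48, -40] -> 2
  [-13, 46, 41] -> [-13, 46, 41] -> [] -> 0
  [2, 44, 8, -32, -37, -25, 36, 33, -41] -> [2, 44, 8, -32, -37, -25, 36, 33, -41] -> [-32, -37, -25, 36, 33, -41] -> 2
  [-18, 43, 40, -11, 3] -> [-18, 43, 40, -11, 3] -> [-11, 3] -> 0

3; 2; 2; 0; 2; 0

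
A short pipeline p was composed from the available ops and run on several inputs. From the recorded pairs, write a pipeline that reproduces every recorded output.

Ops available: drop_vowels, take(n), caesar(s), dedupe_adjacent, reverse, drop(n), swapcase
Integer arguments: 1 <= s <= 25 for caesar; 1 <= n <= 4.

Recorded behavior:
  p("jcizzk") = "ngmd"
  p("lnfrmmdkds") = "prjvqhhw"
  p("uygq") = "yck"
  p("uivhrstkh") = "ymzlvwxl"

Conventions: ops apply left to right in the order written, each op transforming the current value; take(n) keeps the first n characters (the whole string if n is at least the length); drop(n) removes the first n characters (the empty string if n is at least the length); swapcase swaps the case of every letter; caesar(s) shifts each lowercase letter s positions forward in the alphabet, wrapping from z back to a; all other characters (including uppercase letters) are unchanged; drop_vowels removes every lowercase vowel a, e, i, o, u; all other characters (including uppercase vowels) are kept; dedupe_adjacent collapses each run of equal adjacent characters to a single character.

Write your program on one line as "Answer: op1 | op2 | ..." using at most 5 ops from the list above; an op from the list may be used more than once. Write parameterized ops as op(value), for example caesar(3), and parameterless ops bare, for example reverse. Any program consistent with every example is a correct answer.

caesar(4) | swapcase | dedupe_adjacent | swapcase | drop_vowels

Check, running the answer program on each example:
  "jcizzk" -> "ngmddo" -> "NGMDDO" -> "NGMDO" -> "ngmdo" -> "ngmd"
  "lnfrmmdkds" -> "prjvqqhohw" -> "PRJVQQHOHW" -> "PRJVQHOHW" -> "prjvqhohw" -> "prjvqhhw"
  "uygq" -> "ycku" -> "YCKU" -> "YCKU" -> "ycku" -> "yck"
  "uivhrstkh" -> "ymzlvwxol" -> "YMZLVWXOL" -> "YMZLVWXOL" -> "ymzlvwxol" -> "ymzlvwxl"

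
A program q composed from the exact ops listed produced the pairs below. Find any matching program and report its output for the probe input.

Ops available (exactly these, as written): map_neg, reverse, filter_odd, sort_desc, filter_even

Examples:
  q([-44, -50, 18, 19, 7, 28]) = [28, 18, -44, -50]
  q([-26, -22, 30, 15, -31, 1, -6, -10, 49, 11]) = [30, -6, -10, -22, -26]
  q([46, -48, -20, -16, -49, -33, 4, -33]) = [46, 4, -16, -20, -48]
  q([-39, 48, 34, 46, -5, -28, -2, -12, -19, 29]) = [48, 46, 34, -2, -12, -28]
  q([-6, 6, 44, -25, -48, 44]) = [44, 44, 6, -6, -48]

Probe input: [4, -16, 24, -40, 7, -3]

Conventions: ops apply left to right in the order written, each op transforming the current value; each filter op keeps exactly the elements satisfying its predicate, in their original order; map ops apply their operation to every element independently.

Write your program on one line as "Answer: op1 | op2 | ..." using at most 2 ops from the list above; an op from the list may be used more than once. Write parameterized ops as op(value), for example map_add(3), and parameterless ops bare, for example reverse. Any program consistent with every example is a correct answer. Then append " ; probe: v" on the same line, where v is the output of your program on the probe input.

filter_even | sort_desc ; probe: [24, 4, -16, -40]

Check, running the answer program on each example:
  [-44, -50, 18, 19, 7, 28] -> [-44, -50, 18, 28] -> [28, 18, -44, -50]
  [-26, -22, 30, 15, -31, 1, -6, -10, 49, 11] -> [-26, -22, 30, -6, -10] -> [30, -6, -10, -22, -26]
  [46, -48, -20, -16, -49, -33, 4, -33] -> [46, -48, -20, -16, 4] -> [46, 4, -16, -20, -48]
  [-39, 48, 34, 46, -5, -28, -2, -12, -19, 29] -> [48, 34, 46, -28, -2, -12] -> [48, 46, 34, -2, -12, -28]
  [-6, 6, 44, -25, -48, 44] -> [-6, 6, 44, -48, 44] -> [44, 44, 6, -6, -48]
  probe: [4, -16, 24, -40, 7, -3] -> [4, -16, 24, -40] -> [24, 4, -16, -40]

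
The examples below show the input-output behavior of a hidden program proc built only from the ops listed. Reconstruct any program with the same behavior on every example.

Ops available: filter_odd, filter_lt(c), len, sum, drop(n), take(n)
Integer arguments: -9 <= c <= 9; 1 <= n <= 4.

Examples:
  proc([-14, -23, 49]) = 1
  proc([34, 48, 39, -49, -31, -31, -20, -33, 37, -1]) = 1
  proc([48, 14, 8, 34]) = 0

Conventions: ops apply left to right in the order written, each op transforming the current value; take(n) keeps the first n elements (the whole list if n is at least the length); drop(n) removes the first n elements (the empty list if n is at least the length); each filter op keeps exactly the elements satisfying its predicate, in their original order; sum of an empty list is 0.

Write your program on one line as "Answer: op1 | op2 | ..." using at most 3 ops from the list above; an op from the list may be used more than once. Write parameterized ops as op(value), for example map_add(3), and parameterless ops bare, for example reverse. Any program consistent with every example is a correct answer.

filter_lt(3) | take(1) | len

Check, running the answer program on each example:
  [-14, -23, 49] -> [-14, -23] -> [-14] -> 1
  [34, 48, 39, -49, -31, -31, -20, -33, 37, -1] -> [-49, -31, -31, -20, -33, -1] -> [-49] -> 1
  [48, 14, 8, 34] -> [] -> [] -> 0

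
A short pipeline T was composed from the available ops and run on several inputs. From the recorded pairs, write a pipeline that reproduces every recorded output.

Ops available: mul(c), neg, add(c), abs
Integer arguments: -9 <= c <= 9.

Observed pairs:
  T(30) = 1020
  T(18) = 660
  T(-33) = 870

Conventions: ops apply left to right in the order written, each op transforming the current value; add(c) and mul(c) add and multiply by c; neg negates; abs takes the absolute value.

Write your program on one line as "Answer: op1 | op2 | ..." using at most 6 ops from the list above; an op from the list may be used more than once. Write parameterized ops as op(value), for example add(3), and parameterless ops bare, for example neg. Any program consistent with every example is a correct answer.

add(4) | mul(5) | neg | mul(6) | abs

Check, running the answer program on each example:
  30 -> 34 -> 170 -> -170 -> -1020 -> 1020
  18 -> 22 -> 110 -> -110 -> -660 -> 660
  -33 -> -29 -> -145 -> 145 -> 870 -> 870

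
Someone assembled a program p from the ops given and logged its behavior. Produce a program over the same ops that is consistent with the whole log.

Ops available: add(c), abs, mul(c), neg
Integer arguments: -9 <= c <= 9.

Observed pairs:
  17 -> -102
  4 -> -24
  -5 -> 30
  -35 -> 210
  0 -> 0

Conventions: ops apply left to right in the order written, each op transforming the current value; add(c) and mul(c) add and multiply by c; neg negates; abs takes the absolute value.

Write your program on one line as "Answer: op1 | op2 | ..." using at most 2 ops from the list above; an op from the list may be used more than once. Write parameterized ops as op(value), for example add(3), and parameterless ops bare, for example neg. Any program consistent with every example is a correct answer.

neg | mul(6)

Check, running the answer program on each example:
  17 -> -17 -> -102
  4 -> -4 -> -24
  -5 -> 5 -> 30
  -35 -> 35 -> 210
  0 -> 0 -> 0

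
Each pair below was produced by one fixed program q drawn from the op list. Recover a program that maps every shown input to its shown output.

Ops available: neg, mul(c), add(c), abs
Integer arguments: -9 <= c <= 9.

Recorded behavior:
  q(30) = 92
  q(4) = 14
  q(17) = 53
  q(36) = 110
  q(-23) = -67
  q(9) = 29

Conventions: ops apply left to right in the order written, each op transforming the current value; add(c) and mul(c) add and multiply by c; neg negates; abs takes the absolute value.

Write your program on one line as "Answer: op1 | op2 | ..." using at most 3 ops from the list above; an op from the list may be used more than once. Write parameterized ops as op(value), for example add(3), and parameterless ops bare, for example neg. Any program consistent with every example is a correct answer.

add(1) | mul(3) | add(-1)

Check, running the answer program on each example:
  30 -> 31 -> 93 -> 92
  4 -> 5 -> 15 -> 14
  17 -> 18 -> 54 -> 53
  36 -> 37 -> 111 -> 110
  -23 -> -22 -> -66 -> -67
  9 -> 10 -> 30 -> 29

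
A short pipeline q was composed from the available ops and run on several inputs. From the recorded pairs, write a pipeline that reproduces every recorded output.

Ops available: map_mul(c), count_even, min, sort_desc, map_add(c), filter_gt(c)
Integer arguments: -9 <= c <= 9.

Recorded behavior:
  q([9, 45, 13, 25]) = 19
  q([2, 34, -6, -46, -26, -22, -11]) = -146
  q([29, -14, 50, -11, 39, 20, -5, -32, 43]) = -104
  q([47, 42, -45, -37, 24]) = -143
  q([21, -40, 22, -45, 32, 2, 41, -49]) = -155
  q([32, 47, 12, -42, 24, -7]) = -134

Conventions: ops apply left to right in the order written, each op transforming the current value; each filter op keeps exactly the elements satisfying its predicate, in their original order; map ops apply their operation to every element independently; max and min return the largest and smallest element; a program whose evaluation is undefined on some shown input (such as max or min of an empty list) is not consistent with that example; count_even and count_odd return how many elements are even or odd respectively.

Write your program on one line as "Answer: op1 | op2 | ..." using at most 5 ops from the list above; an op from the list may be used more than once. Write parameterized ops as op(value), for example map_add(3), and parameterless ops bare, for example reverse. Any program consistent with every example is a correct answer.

map_mul(3) | map_add(5) | map_add(-6) | map_add(-7) | min

Check, running the answer program on each example:
  [9, 45, 13, 25] -> [27, 135, 39, 75] -> [32, 140, 44, 80] -> [26, 134, 38, 74] -> [19, 127, 31, 67] -> 19
  [2, 34, -6, -46, -26, -22, -11] -> [6, 102, -18, -138, -78, -66, -33] -> [11, 107, -13, -133, -73, -61, -28] -> [5, 101, -19, -139, -79, -67, -34] -> [-2, 94, -26, -146, -86, -74, -41] -> -146
  [29, -14, 50, -11, 39, 20, -5, -32, 43] -> [87, -42, 150, -33, 117, 60, -15, -96, 129] -> [92, -37, 155, -28, 122, 65, -10, -91, 134] -> [86, -43, 149, -34, 116, 59, -16, -97, 128] -> [79, -50, 142, -41, 109, 52, -23, -104, 121] -> -104
  [47, 42, -45, -37, 24] -> [141, 126, -135, -111, 72] -> [146, 131, -130, -106, 77] -> [140, 125, -136, -112, 71] -> [133, 118, -143, -119, 64] -> -143
  [21, -40, 22, -45, 32, 2, 41, -49] -> [63, -120, 66, -135, 96, 6, 123, -147] -> [68, -115, 71, -130, 101, 11, 128, -142] -> [62, -121, 65, -136, 95, 5, 122, -148] -> [55, -128, 58, -143, 88, -2, 115, -155] -> -155
  [32, 47, 12, -42, 24, -7] -> [96, 141, 36, -126, 72, -21] -> [101, 146, 41, -121, 77, -16] -> [95, 140, 35, -127, 71, -22] -> [88, 133, 28, -134, 64, -29] -> -134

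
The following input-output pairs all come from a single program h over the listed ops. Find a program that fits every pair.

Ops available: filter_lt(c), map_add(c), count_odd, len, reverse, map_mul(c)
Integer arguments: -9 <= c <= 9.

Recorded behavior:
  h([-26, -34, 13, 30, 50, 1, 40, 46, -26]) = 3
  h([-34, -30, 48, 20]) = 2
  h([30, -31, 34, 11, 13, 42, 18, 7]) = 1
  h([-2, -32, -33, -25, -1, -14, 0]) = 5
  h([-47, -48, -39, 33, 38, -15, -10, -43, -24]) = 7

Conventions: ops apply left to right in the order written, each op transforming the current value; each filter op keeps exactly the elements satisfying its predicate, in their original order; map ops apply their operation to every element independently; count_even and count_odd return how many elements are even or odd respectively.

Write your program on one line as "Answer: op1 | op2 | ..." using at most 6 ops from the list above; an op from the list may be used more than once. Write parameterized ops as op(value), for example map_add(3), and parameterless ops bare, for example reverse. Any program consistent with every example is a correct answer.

filter_lt(-1) | reverse | map_mul(4) | map_add(-1) | count_odd

Check, running the answer program on each example:
  [-26, -34, 13, 30, 50, 1, 40, 46, -26] -> [-26, -34, -26] -> [-26, -34, -26] -> [-104, -136, -104] -> [-105, -137, -105] -> 3
  [-34, -30, 48, 20] -> [-34, -30] -> [-30, -34] -> [-120, -136] -> [-121, -137] -> 2
  [30, -31, 34, 11, 13, 42, 18, 7] -> [-31] -> [-31] -> [-124] -> [-125] -> 1
  [-2, -32, -33, -25, -1, -14, 0] -> [-2, -32, -33, -25, -14] -> [-14, -25, -33, -32, -2] -> [-56, -100, -132, -128, -8] -> [-57, -101, -133, -129, -9] -> 5
  [-47, -48, -39, 33, 38, -15, -10, -43, -24] -> [-47, -48, -39, -15, -10, -43, -24] -> [-24, -43, -10, -15, -39, -48, -47] -> [-96, -172, -40, -60, -156, -192, -188] -> [-97, -173, -41, -61, -157, -193, -189] -> 7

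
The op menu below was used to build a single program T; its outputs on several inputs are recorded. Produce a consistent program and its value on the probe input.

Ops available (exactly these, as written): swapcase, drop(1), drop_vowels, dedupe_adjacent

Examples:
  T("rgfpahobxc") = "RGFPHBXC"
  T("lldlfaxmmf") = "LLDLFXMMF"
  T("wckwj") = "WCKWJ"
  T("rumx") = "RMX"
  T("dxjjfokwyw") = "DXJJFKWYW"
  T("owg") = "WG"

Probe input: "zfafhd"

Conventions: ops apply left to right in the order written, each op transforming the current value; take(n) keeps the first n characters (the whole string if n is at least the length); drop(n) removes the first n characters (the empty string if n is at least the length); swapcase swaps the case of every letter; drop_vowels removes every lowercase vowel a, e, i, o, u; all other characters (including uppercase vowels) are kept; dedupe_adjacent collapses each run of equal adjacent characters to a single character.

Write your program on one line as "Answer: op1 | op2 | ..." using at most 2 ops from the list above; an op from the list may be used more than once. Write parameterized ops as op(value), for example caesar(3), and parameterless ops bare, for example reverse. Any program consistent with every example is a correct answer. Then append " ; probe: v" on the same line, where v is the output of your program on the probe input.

drop_vowels | swapcase ; probe: "ZFFHD"

Check, running the answer program on each example:
  "rgfpahobxc" -> "rgfphbxc" -> "RGFPHBXC"
  "lldlfaxmmf" -> "lldlfxmmf" -> "LLDLFXMMF"
  "wckwj" -> "wckwj" -> "WCKWJ"
  "rumx" -> "rmx" -> "RMX"
  "dxjjfokwyw" -> "dxjjfkwyw" -> "DXJJFKWYW"
  "owg" -> "wg" -> "WG"
  probe: "zfafhd" -> "zffhd" -> "ZFFHD"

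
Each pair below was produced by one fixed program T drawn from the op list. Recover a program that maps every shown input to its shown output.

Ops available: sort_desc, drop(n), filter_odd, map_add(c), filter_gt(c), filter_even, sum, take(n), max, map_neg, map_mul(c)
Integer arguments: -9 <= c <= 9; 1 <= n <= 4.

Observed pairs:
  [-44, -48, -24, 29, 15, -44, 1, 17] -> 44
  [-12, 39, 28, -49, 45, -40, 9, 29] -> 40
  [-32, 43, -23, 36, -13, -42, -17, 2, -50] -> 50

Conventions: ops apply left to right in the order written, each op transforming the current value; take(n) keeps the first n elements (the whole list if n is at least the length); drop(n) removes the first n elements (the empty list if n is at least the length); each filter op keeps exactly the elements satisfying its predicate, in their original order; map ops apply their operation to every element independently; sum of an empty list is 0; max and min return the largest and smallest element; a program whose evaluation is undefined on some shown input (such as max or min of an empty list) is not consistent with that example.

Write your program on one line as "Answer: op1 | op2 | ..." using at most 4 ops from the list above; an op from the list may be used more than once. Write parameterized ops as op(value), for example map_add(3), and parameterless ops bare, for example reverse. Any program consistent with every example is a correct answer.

map_neg | drop(4) | max

Check, running the answer program on each example:
  [-44, -48, -24, 29, 15, -44, 1, 17] -> [44, 48, 24, -29, -15, 44, -1, -17] -> [-15, 44, -1, -17] -> 44
  [-12, 39, 28, -49, 45, -40, 9, 29] -> [12, -39, -28, 49, -45, 40, -9, -29] -> [-45, 40, -9, -29] -> 40
  [-32, 43, -23, 36, -13, -42, -17, 2, -50] -> [32, -43, 23, -36, 13, 42, 17, -2, 50] -> [13, 42, 17, -2, 50] -> 50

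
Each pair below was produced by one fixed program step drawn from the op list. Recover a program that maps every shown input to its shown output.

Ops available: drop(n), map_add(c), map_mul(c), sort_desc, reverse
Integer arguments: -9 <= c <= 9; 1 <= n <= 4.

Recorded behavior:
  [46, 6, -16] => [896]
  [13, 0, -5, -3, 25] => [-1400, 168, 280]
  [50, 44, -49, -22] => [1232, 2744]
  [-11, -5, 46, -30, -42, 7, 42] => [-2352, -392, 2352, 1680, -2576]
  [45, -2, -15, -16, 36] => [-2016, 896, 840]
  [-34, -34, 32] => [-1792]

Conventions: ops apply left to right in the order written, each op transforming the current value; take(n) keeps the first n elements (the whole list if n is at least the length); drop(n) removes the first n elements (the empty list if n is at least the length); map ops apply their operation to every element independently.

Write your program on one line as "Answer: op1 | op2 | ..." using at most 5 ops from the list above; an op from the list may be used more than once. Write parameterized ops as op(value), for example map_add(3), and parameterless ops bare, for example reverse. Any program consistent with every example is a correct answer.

map_mul(-8) | map_mul(7) | drop(2) | reverse

Check, running the answer program on each example:
  [46, 6, -16] -> [-368, -48, 128] -> [-2576, -336, 896] -> [896] -> [896]
  [13, 0, -5, -3, 25] -> [-104, 0, 40, 24, -200] -> [-728, 0, 280, 168, -1400] -> [280, 168, -1400] -> [-1400, 168, 280]
  [50, 44, -49, -22] -> [-400, -352, 392, 176] -> [-2800, -2464, 2744, 1232] -> [2744, 1232] -> [1232, 2744]
  [-11, -5, 46, -30, -42, 7, 42] -> [88, 40, -368, 240, 336, -56, -336] -> [616, 280, -2576, 1680, 2352, -392, -2352] -> [-2576, 1680, 2352, -392, -2352] -> [-2352, -392, 2352, 1680, -2576]
  [45, -2, -15, -16, 36] -> [-360, 16, 120, 128, -288] -> [-2520, 112, 840, 896, -2016] -> [840, 896, -2016] -> [-2016, 896, 840]
  [-34, -34, 32] -> [272, 272, -256] -> [1904, 1904, -1792] -> [-1792] -> [-1792]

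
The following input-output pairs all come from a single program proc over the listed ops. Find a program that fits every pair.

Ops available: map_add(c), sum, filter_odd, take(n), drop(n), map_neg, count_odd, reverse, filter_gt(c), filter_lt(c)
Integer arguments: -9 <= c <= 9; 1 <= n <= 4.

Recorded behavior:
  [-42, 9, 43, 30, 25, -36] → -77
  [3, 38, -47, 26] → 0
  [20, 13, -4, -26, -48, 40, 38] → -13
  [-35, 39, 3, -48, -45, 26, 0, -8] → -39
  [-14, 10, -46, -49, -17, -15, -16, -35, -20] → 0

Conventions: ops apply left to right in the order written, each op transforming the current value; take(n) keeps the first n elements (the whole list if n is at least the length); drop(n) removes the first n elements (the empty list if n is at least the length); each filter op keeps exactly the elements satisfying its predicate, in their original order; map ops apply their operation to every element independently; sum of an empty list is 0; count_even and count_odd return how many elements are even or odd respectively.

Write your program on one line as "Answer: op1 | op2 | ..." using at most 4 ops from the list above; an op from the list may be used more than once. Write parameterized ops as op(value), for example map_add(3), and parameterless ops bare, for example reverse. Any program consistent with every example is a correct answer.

filter_odd | map_neg | filter_lt(-4) | sum

Check, running the answer program on each example:
  [-42, 9, 43, 30, 25, -36] -> [9, 43, 25] -> [-9, -43, -25] -> [-9, -43, -25] -> -77
  [3, 38, -47, 26] -> [3, -47] -> [-3, 47] -> [] -> 0
  [20, 13, -4, -26, -48, 40, 38] -> [13] -> [-13] -> [-13] -> -13
  [-35, 39, 3, -48, -45, 26, 0, -8] -> [-35, 39, 3, -45] -> [35, -39, -3, 45] -> [-39] -> -39
  [-14, 10, -46, -49, -17, -15, -16, -35, -20] -> [-49, -17, -15, -35] -> [49, 17, 15, 35] -> [] -> 0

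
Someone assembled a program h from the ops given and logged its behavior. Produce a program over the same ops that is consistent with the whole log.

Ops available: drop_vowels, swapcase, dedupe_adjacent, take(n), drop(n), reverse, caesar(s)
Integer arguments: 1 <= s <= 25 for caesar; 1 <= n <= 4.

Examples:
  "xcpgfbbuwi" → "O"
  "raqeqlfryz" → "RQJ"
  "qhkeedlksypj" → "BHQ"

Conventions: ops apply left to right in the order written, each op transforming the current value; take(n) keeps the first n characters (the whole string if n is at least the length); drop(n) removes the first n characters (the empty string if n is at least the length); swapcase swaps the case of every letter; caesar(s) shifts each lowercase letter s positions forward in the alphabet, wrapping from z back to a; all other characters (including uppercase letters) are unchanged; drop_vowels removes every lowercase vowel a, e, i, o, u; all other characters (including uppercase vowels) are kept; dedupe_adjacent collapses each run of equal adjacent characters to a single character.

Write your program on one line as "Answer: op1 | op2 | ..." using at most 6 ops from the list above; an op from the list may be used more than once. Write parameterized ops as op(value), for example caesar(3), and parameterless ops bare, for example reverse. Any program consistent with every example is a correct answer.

reverse | take(3) | drop_vowels | caesar(18) | swapcase

Check, running the answer program on each example:
  "xcpgfbbuwi" -> "iwubbfgpcx" -> "iwu" -> "w" -> "o" -> "O"
  "raqeqlfryz" -> "zyrflqeqar" -> "zyr" -> "zyr" -> "rqj" -> "RQJ"
  "qhkeedlksypj" -> "jpyskldeekhq" -> "jpy" -> "jpy" -> "bhq" -> "BHQ"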